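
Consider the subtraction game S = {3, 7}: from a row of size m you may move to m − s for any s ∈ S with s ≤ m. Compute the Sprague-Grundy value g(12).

0

Compute g(0), g(1), … for moves {3, 7}:
g(0) = mex{} = 0
g(1) = mex{} = 0
g(2) = mex{} = 0
g(3) = mex{0} = 1
g(4) = mex{0} = 1
g(5) = mex{0} = 1
g(6) = mex{1} = 0
g(7) = mex{0,1} = 2
g(8) = mex{0,1} = 2
g(9) = mex{0} = 1
g(10) = mex{1,2} = 0
g(11) = mex{1,2} = 0
g(12) = mex{1} = 0
So g(12) = 0.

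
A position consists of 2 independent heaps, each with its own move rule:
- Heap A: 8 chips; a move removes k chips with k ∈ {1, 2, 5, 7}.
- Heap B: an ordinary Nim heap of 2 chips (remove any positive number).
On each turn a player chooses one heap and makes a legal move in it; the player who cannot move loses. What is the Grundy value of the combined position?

Grundy values for heap A (subtraction set {1, 2, 5, 7}):
k:     0  1  2  3  4  5  6  7  8
g(k):  0  1  2  0  1  2  0  1  2
So g(8) = 2.
Heap B is a plain Nim heap of size 2, so its Grundy value is 2.
The value of a disjunctive sum is the nim-sum of the parts.
Combined value = 2 XOR 2 = 0.

0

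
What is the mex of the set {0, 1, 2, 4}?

3

The values 0, 1, 2 are all present; 3 is the first non-negative integer missing from the set.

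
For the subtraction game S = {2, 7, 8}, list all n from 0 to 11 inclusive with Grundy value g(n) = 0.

Build the Grundy sequence with g(k) = mex{g(k−s) : s ∈ {2, 7, 8}, s ≤ k}:
g(0) = mex{} = 0
g(1) = mex{} = 0
g(2) = mex{0} = 1
g(3) = mex{0} = 1
g(4) = mex{1} = 0
g(5) = mex{1} = 0
g(6) = mex{0} = 1
g(7) = mex{0} = 1
g(8) = mex{0,1} = 2
g(9) = mex{0,1} = 2
g(10) = mex{1,2} = 0
g(11) = mex{0,1,2} = 3
The P-positions (g = 0) in 0..11 are 0, 1, 4, 5, 10.

0, 1, 4, 5, 10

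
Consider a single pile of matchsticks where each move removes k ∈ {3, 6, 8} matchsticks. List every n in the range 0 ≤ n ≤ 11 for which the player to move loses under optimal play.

0, 1, 2, 11

Compute g(0), g(1), … for moves {3, 6, 8}:
k:     0  1  2  3  4  5  6  7  8  9 10 11
g(k):  0  0  0  1  1  1  2  2  2  3  3  0
The P-positions (g = 0) in 0..11 are 0, 1, 2, 11.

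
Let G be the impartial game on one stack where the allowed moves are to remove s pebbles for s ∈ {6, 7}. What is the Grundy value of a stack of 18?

0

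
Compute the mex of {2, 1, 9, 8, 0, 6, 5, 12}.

The values 0, 1, 2 are all present; 3 is the first non-negative integer missing from the set.

3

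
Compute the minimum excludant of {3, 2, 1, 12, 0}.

The values 0, 1, 2, 3 are all present; 4 is the first non-negative integer missing from the set.

4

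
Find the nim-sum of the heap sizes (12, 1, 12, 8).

In binary:
  1100  (12)
  0001  (1)
  1100  (12)
  1000  (8)
  ----
  1001  (9)

9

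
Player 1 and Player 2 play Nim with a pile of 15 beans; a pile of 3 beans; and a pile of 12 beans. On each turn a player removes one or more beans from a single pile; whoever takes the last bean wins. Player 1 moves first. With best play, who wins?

Player 2 wins

Nim-sum: 15 ^ 3 ^ 12 = 0.
The nim-sum is 0, so this is a P-position: the player to move is in a losing position under optimal play; Player 1 is about to move from it and so loses — Player 2 wins.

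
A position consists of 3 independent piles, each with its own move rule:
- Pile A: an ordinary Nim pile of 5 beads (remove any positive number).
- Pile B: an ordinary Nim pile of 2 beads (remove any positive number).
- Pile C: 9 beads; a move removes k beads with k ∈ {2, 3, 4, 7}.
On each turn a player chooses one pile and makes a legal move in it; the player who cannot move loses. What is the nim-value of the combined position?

3

Pile A is a plain Nim pile of size 5, so its Grundy value is 5.
Pile B is a plain Nim pile of size 2, so its Grundy value is 2.
For pile C, compute g(0), g(1), … with moves {2, 3, 4, 7}:
k:     0  1  2  3  4  5  6  7  8  9
g(k):  0  0  1  1  2  2  0  3  1  4
So g(9) = 4.
By the Sprague-Grundy theorem, the Grundy value of a sum of independent games is the XOR of the component values.
Combined value = 5 ⊕ 2 ⊕ 4 = 3.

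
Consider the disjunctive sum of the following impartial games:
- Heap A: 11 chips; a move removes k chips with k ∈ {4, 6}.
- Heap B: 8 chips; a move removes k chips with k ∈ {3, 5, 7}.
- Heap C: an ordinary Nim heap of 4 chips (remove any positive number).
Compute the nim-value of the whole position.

Build the Grundy sequence for heap A with g(k) = mex{g(k−s) : s ∈ {4, 6}, s ≤ k}:
k:     0  1  2  3  4  5  6  7  8  9 10 11
g(k):  0  0  0  0  1  1  1  1  2  2  0  0
So g(11) = 0.
For heap B, compute g(0), g(1), … with moves {3, 5, 7}:
g(0) = mex{} = 0
g(1) = mex{} = 0
g(2) = mex{} = 0
g(3) = mex{0} = 1
g(4) = mex{0} = 1
g(5) = mex{0} = 1
g(6) = mex{0,1} = 2
g(7) = mex{0,1} = 2
g(8) = mex{0,1} = 2
So g(8) = 2.
Heap C is a plain Nim heap of size 4, so its Grundy value is 4.
By the Sprague-Grundy theorem, the Grundy value of a sum of independent games is the XOR of the component values.
Combined value = 0 XOR 2 XOR 4 = 6.

6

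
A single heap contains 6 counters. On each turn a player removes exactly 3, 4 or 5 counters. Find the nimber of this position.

Grundy values for subtraction set {3, 4, 5}:
g(0) = mex{} = 0
g(1) = mex{} = 0
g(2) = mex{} = 0
g(3) = mex{0} = 1
g(4) = mex{0} = 1
g(5) = mex{0} = 1
g(6) = mex{0,1} = 2
So g(6) = 2.

2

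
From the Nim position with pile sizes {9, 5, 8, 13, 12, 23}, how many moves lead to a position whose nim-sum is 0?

1

Compute the nim-sum pairwise:
9 XOR 5 = 12
12 XOR 8 = 4
4 XOR 13 = 9
9 XOR 12 = 5
5 XOR 23 = 18
The overall nim-sum is X = 18. A pile of size p has a winning move iff p XOR X < p (reduce it to p XOR X).
  9: 9 XOR 18 = 27 ≥ 9 — no move.
  5: 5 XOR 18 = 23 ≥ 5 — no move.
  8: 8 XOR 18 = 26 ≥ 8 — no move.
  13: 13 XOR 18 = 31 ≥ 13 — no move.
  12: 12 XOR 18 = 30 ≥ 12 — no move.
  23: 23 XOR 18 = 5 < 23 — winning move (to 5).
That gives 1 winning move.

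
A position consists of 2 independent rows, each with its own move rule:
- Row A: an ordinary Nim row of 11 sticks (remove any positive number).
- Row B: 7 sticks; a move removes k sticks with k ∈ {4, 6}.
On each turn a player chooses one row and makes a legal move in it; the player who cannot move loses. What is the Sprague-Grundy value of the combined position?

Row A is a plain Nim row of size 11, so its Grundy value is 11.
For row B, compute g(0), g(1), … with moves {4, 6}:
k:     0  1  2  3  4  5  6  7
g(k):  0  0  0  0  1  1  1  1
So g(7) = 1.
The value of a disjunctive sum is the nim-sum of the parts.
Combined value = 11 ⊕ 1 = 10.

10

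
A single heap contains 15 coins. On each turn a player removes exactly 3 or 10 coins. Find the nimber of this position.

0

Build the Grundy sequence with g(k) = mex{g(k−s) : s ∈ {3, 10}, s ≤ k}:
k:     0  1  2  3  4  5  6  7  8  9 10 11 12 13 14 15
g(k):  0  0  0  1  1  1  0  0  0  1  1  1  2  0  0  0
So g(15) = 0.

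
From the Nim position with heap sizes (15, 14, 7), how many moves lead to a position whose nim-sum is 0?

Nim-sum: 15 ^ 14 ^ 7 = 6.
The overall nim-sum is X = 6. A heap of size p has a winning move iff p XOR X < p (reduce it to p XOR X).
  15: 15 XOR 6 = 9 < 15 — winning move (to 9).
  14: 14 XOR 6 = 8 < 14 — winning move (to 8).
  7: 7 XOR 6 = 1 < 7 — winning move (to 1).
That gives 3 winning moves.

3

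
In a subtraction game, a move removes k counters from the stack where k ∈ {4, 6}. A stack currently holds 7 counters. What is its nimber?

1

Compute g(0), g(1), … for moves {4, 6}:
g(0) = mex{} = 0
g(1) = mex{} = 0
g(2) = mex{} = 0
g(3) = mex{} = 0
g(4) = mex{0} = 1
g(5) = mex{0} = 1
g(6) = mex{0} = 1
g(7) = mex{0} = 1
So g(7) = 1.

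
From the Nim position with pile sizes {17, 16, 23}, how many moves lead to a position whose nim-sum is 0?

Compute the nim-sum pairwise:
17 ^ 16 = 1
1 ^ 23 = 22
The overall nim-sum is X = 22. A pile of size p has a winning move iff p XOR X < p (reduce it to p XOR X).
  17: 17 XOR 22 = 7 < 17 — winning move (to 7).
  16: 16 XOR 22 = 6 < 16 — winning move (to 6).
  23: 23 XOR 22 = 1 < 23 — winning move (to 1).
That gives 3 winning moves.

3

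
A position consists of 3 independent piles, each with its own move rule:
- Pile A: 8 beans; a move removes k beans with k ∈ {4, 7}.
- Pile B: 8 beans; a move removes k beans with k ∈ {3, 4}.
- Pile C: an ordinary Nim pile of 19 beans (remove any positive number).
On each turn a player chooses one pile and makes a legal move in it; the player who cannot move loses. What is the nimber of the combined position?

17

Grundy values for pile A (subtraction set {4, 7}):
g(0) = mex{} = 0
g(1) = mex{} = 0
g(2) = mex{} = 0
g(3) = mex{} = 0
g(4) = mex{0} = 1
g(5) = mex{0} = 1
g(6) = mex{0} = 1
g(7) = mex{0} = 1
g(8) = mex{0,1} = 2
So g(8) = 2.
Build the Grundy sequence for pile B with g(k) = mex{g(k−s) : s ∈ {3, 4}, s ≤ k}:
g(0) = mex{} = 0
g(1) = mex{} = 0
g(2) = mex{} = 0
g(3) = mex{0} = 1
g(4) = mex{0} = 1
g(5) = mex{0} = 1
g(6) = mex{0,1} = 2
g(7) = mex{1} = 0
g(8) = mex{1} = 0
So g(8) = 0.
Pile C is a plain Nim pile of size 19, so its Grundy value is 19.
By the Sprague-Grundy theorem, the Grundy value of a sum of independent games is the XOR of the component values.
Combined value = 2 XOR 0 XOR 19 = 17.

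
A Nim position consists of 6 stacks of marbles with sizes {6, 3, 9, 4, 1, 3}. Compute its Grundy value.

10

Bitwise XOR of the heap sizes:
  0110  (6)
  0011  (3)
  1001  (9)
  0100  (4)
  0001  (1)
  0011  (3)
  ----
  1010  (10)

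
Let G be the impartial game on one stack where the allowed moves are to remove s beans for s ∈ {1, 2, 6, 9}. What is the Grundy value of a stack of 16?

Build the Grundy sequence with g(k) = mex{g(k−s) : s ∈ {1, 2, 6, 9}, s ≤ k}:
k:     0  1  2  3  4  5  6  7  8  9 10 11 12 13 14 15 16
g(k):  0  1  2  0  1  2  3  0  1  2  0  1  2  3  0  1  2
So g(16) = 2.

2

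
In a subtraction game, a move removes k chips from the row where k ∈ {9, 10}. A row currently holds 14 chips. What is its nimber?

Build the Grundy sequence with g(k) = mex{g(k−s) : s ∈ {9, 10}, s ≤ k}:
k:     0  1  2  3  4  5  6  7  8  9 10 11 12 13 14
g(k):  0  0  0  0  0  0  0  0  0  1  1  1  1  1  1
So g(14) = 1.

1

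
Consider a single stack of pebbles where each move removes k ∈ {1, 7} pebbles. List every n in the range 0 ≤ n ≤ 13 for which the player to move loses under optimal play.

Build the Grundy sequence with g(k) = mex{g(k−s) : s ∈ {1, 7}, s ≤ k}:
k:     0  1  2  3  4  5  6  7  8  9 10 11 12 13
g(k):  0  1  0  1  0  1  0  1  0  1  0  1  0  1
The P-positions (g = 0) in 0..13 are 0, 2, 4, 6, 8, 10, 12.

0, 2, 4, 6, 8, 10, 12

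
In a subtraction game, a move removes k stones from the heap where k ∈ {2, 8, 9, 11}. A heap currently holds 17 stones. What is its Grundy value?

Compute g(0), g(1), … for moves {2, 8, 9, 11}:
k:     0  1  2  3  4  5  6  7  8  9 10 11 12 13 14 15 16 17
g(k):  0  0  1  1  0  0  1  1  2  2  3  3  2  2  3  3  4  0
So g(17) = 0.

0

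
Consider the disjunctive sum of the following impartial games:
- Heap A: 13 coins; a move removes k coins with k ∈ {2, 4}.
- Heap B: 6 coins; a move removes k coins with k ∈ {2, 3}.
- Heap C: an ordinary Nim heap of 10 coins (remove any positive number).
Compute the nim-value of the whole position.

10

Grundy values for heap A (subtraction set {2, 4}):
k:     0  1  2  3  4  5  6  7  8  9 10 11 12 13
g(k):  0  0  1  1  2  2  0  0  1  1  2  2  0  0
So g(13) = 0.
Build the Grundy sequence for heap B with g(k) = mex{g(k−s) : s ∈ {2, 3}, s ≤ k}:
k:     0  1  2  3  4  5  6
g(k):  0  0  1  1  2  0  0
So g(6) = 0.
Heap C is a plain Nim heap of size 10, so its Grundy value is 10.
By the Sprague-Grundy theorem, the Grundy value of a sum of independent games is the XOR of the component values.
Combined value = 0 ⊕ 0 ⊕ 10 = 10.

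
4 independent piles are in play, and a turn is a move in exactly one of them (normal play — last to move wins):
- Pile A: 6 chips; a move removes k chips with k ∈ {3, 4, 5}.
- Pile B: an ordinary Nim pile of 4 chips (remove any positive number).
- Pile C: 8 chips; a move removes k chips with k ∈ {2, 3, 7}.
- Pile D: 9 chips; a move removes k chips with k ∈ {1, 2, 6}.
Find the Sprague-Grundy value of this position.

5

Build the Grundy sequence for pile A with g(k) = mex{g(k−s) : s ∈ {3, 4, 5}, s ≤ k}:
g(0) = mex{} = 0
g(1) = mex{} = 0
g(2) = mex{} = 0
g(3) = mex{0} = 1
g(4) = mex{0} = 1
g(5) = mex{0} = 1
g(6) = mex{0,1} = 2
So g(6) = 2.
Pile B is a plain Nim pile of size 4, so its Grundy value is 4.
Build the Grundy sequence for pile C with g(k) = mex{g(k−s) : s ∈ {2, 3, 7}, s ≤ k}:
k:     0  1  2  3  4  5  6  7  8
g(k):  0  0  1  1  2  0  0  1  1
So g(8) = 1.
Build the Grundy sequence for pile D with g(k) = mex{g(k−s) : s ∈ {1, 2, 6}, s ≤ k}:
g(0) = mex{} = 0
g(1) = mex{0} = 1
g(2) = mex{0,1} = 2
g(3) = mex{1,2} = 0
g(4) = mex{0,2} = 1
g(5) = mex{0,1} = 2
g(6) = mex{0,1,2} = 3
g(7) = mex{1,2,3} = 0
g(8) = mex{0,2,3} = 1
g(9) = mex{0,1} = 2
So g(9) = 2.
The value of a disjunctive sum is the nim-sum of the parts.
Combined value = 2 XOR 4 XOR 1 XOR 2 = 5.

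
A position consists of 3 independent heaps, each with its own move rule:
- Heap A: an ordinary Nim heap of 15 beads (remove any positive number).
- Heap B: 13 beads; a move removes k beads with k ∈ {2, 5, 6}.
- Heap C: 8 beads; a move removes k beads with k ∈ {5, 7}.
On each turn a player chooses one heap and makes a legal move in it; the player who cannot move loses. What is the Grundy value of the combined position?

Heap A is a plain Nim heap of size 15, so its Grundy value is 15.
Build the Grundy sequence for heap B with g(k) = mex{g(k−s) : s ∈ {2, 5, 6}, s ≤ k}:
g(0) = mex{} = 0
g(1) = mex{} = 0
g(2) = mex{0} = 1
g(3) = mex{0} = 1
g(4) = mex{1} = 0
g(5) = mex{0,1} = 2
g(6) = mex{0} = 1
g(7) = mex{0,1,2} = 3
g(8) = mex{1} = 0
g(9) = mex{0,1,3} = 2
g(10) = mex{0,2} = 1
g(11) = mex{1,2} = 0
g(12) = mex{1,3} = 0
g(13) = mex{0,3} = 1
So g(13) = 1.
Build the Grundy sequence for heap C with g(k) = mex{g(k−s) : s ∈ {5, 7}, s ≤ k}:
k:     0  1  2  3  4  5  6  7  8
g(k):  0  0  0  0  0  1  1  1  1
So g(8) = 1.
The value of a disjunctive sum is the nim-sum of the parts.
Combined value = 15 ⊕ 1 ⊕ 1 = 15.

15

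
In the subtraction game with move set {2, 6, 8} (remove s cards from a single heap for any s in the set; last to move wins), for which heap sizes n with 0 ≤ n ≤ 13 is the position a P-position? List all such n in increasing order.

0, 1, 4, 5

Grundy values for subtraction set {2, 6, 8}:
k:     0  1  2  3  4  5  6  7  8  9 10 11 12 13
g(k):  0  0  1  1  0  0  1  1  2  2  3  3  2  2
The P-positions (g = 0) in 0..13 are 0, 1, 4, 5.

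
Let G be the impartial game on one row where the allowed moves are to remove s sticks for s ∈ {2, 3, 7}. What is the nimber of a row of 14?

2

Compute g(0), g(1), … for moves {2, 3, 7}:
g(0) = mex{} = 0
g(1) = mex{} = 0
g(2) = mex{0} = 1
g(3) = mex{0} = 1
g(4) = mex{0,1} = 2
g(5) = mex{1} = 0
g(6) = mex{1,2} = 0
g(7) = mex{0,2} = 1
g(8) = mex{0} = 1
g(9) = mex{0,1} = 2
g(10) = mex{1} = 0
g(11) = mex{1,2} = 0
g(12) = mex{0,2} = 1
g(13) = mex{0} = 1
g(14) = mex{0,1} = 2
So g(14) = 2.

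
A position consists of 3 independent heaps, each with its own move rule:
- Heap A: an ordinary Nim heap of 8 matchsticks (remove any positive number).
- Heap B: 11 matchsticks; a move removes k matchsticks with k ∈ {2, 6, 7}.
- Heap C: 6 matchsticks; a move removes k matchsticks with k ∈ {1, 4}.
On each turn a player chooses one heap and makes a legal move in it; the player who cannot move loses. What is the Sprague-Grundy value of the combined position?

Heap A is a plain Nim heap of size 8, so its Grundy value is 8.
Build the Grundy sequence for heap B with g(k) = mex{g(k−s) : s ∈ {2, 6, 7}, s ≤ k}:
g(0) = mex{} = 0
g(1) = mex{} = 0
g(2) = mex{0} = 1
g(3) = mex{0} = 1
g(4) = mex{1} = 0
g(5) = mex{1} = 0
g(6) = mex{0} = 1
g(7) = mex{0} = 1
g(8) = mex{0,1} = 2
g(9) = mex{1} = 0
g(10) = mex{0,1,2} = 3
g(11) = mex{0} = 1
So g(11) = 1.
For heap C, compute g(0), g(1), … with moves {1, 4}:
g(0) = mex{} = 0
g(1) = mex{0} = 1
g(2) = mex{1} = 0
g(3) = mex{0} = 1
g(4) = mex{0,1} = 2
g(5) = mex{1,2} = 0
g(6) = mex{0} = 1
So g(6) = 1.
By the Sprague-Grundy theorem, the Grundy value of a sum of independent games is the XOR of the component values.
Combined value = 8 XOR 1 XOR 1 = 8.

8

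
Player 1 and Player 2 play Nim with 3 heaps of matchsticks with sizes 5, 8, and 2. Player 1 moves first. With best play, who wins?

Compute the nim-sum pairwise:
5 XOR 8 = 13
13 XOR 2 = 15
The nim-sum is 15 ≠ 0, so this is an N-position: the player to move can win; Player 1 has a winning move.

Player 1 wins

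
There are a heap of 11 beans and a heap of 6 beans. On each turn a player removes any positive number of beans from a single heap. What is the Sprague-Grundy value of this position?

Write each in binary and XOR column by column:
  1011  (11)
  0110  (6)
  ----
  1101  (13)

13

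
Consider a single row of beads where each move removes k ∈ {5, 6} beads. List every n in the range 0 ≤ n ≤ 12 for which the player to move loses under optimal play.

Build the Grundy sequence with g(k) = mex{g(k−s) : s ∈ {5, 6}, s ≤ k}:
g(0) = mex{} = 0
g(1) = mex{} = 0
g(2) = mex{} = 0
g(3) = mex{} = 0
g(4) = mex{} = 0
g(5) = mex{0} = 1
g(6) = mex{0} = 1
g(7) = mex{0} = 1
g(8) = mex{0} = 1
g(9) = mex{0} = 1
g(10) = mex{0,1} = 2
g(11) = mex{1} = 0
g(12) = mex{1} = 0
The P-positions (g = 0) in 0..12 are 0, 1, 2, 3, 4, 11, 12.

0, 1, 2, 3, 4, 11, 12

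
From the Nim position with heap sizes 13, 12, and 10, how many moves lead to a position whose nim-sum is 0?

3

Compute the nim-sum pairwise:
13 XOR 12 = 1
1 XOR 10 = 11
The overall nim-sum is X = 11. A heap of size p has a winning move iff p XOR X < p (reduce it to p XOR X).
  13: 13 XOR 11 = 6 < 13 — winning move (to 6).
  12: 12 XOR 11 = 7 < 12 — winning move (to 7).
  10: 10 XOR 11 = 1 < 10 — winning move (to 1).
That gives 3 winning moves.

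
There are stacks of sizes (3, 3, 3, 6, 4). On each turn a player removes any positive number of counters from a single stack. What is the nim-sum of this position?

Compute the nim-sum pairwise:
3 ⊕ 3 = 0
0 ⊕ 3 = 3
3 ⊕ 6 = 5
5 ⊕ 4 = 1

1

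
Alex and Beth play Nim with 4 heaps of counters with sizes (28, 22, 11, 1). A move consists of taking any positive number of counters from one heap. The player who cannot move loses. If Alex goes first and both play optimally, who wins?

Beth wins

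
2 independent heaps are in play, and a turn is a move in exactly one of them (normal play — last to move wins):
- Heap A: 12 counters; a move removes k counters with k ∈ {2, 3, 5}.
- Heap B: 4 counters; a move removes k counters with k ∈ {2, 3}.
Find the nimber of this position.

0

For heap A, compute g(0), g(1), … with moves {2, 3, 5}:
g(0) = mex{} = 0
g(1) = mex{} = 0
g(2) = mex{0} = 1
g(3) = mex{0} = 1
g(4) = mex{0,1} = 2
g(5) = mex{0,1} = 2
g(6) = mex{0,1,2} = 3
g(7) = mex{1,2} = 0
g(8) = mex{1,2,3} = 0
g(9) = mex{0,2,3} = 1
g(10) = mex{0,2} = 1
g(11) = mex{0,1,3} = 2
g(12) = mex{0,1} = 2
So g(12) = 2.
For heap B, compute g(0), g(1), … with moves {2, 3}:
g(0) = mex{} = 0
g(1) = mex{} = 0
g(2) = mex{0} = 1
g(3) = mex{0} = 1
g(4) = mex{0,1} = 2
So g(4) = 2.
By the Sprague-Grundy theorem, the Grundy value of a sum of independent games is the XOR of the component values.
Combined value = 2 XOR 2 = 0.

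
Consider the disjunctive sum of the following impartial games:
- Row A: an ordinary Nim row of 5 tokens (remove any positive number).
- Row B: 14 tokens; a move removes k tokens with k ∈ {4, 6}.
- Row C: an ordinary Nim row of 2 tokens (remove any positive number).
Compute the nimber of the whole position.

Row A is a plain Nim row of size 5, so its Grundy value is 5.
For row B, compute g(0), g(1), … with moves {4, 6}:
k:     0  1  2  3  4  5  6  7  8  9 10 11 12 13 14
g(k):  0  0  0  0  1  1  1  1  2  2  0  0  0  0  1
So g(14) = 1.
Row C is a plain Nim row of size 2, so its Grundy value is 2.
By the Sprague-Grundy theorem, the Grundy value of a sum of independent games is the XOR of the component values.
Combined value = 5 XOR 1 XOR 2 = 6.

6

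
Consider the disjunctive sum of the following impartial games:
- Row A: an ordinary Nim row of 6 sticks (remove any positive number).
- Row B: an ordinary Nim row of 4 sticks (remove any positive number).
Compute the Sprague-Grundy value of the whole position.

2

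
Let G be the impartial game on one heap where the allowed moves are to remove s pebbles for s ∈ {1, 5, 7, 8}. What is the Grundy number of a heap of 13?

3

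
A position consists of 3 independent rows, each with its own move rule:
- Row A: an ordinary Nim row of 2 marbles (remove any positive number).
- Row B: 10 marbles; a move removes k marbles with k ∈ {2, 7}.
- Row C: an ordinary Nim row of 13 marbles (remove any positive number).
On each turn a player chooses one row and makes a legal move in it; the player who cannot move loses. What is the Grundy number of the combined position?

15

Row A is a plain Nim row of size 2, so its Grundy value is 2.
For row B, compute g(0), g(1), … with moves {2, 7}:
g(0) = mex{} = 0
g(1) = mex{} = 0
g(2) = mex{0} = 1
g(3) = mex{0} = 1
g(4) = mex{1} = 0
g(5) = mex{1} = 0
g(6) = mex{0} = 1
g(7) = mex{0} = 1
g(8) = mex{0,1} = 2
g(9) = mex{1} = 0
g(10) = mex{1,2} = 0
So g(10) = 0.
Row C is a plain Nim row of size 13, so its Grundy value is 13.
The value of a disjunctive sum is the nim-sum of the parts.
Combined value = 2 XOR 0 XOR 13 = 15.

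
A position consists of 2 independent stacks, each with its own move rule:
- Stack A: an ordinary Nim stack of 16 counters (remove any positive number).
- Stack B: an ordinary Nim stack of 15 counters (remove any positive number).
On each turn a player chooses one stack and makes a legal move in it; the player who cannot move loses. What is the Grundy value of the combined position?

31

Stack A is a plain Nim stack of size 16, so its Grundy value is 16.
Stack B is a plain Nim stack of size 15, so its Grundy value is 15.
The value of a disjunctive sum is the nim-sum of the parts.
Combined value = 16 XOR 15 = 31.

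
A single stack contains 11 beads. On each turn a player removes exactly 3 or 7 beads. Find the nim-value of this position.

0

Compute g(0), g(1), … for moves {3, 7}:
g(0) = mex{} = 0
g(1) = mex{} = 0
g(2) = mex{} = 0
g(3) = mex{0} = 1
g(4) = mex{0} = 1
g(5) = mex{0} = 1
g(6) = mex{1} = 0
g(7) = mex{0,1} = 2
g(8) = mex{0,1} = 2
g(9) = mex{0} = 1
g(10) = mex{1,2} = 0
g(11) = mex{1,2} = 0
So g(11) = 0.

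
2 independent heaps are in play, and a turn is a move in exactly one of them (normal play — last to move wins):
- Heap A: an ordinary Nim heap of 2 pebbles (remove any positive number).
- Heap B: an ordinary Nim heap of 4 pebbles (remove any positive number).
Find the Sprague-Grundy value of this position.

6

Heap A is a plain Nim heap of size 2, so its Grundy value is 2.
Heap B is a plain Nim heap of size 4, so its Grundy value is 4.
By the Sprague-Grundy theorem, the Grundy value of a sum of independent games is the XOR of the component values.
Combined value = 2 ⊕ 4 = 6.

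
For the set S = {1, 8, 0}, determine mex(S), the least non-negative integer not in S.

2

The values 0, 1 are all present; 2 is the first non-negative integer missing from the set.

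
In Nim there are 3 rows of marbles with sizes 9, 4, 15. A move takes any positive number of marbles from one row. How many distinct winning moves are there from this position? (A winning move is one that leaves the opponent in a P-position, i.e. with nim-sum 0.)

Compute the nim-sum pairwise:
9 ^ 4 = 13
13 ^ 15 = 2
The overall nim-sum is X = 2. A row of size p has a winning move iff p XOR X < p (reduce it to p XOR X).
  9: 9 XOR 2 = 11 ≥ 9 — no move.
  4: 4 XOR 2 = 6 ≥ 4 — no move.
  15: 15 XOR 2 = 13 < 15 — winning move (to 13).
That gives 1 winning move.

1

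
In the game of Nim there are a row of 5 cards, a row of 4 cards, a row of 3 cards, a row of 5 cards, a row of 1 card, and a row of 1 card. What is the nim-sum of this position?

7

Compute the nim-sum pairwise:
5 ^ 4 = 1
1 ^ 3 = 2
2 ^ 5 = 7
7 ^ 1 = 6
6 ^ 1 = 7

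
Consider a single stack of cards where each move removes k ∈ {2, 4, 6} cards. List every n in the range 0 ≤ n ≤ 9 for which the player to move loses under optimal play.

Build the Grundy sequence with g(k) = mex{g(k−s) : s ∈ {2, 4, 6}, s ≤ k}:
g(0) = mex{} = 0
g(1) = mex{} = 0
g(2) = mex{0} = 1
g(3) = mex{0} = 1
g(4) = mex{0,1} = 2
g(5) = mex{0,1} = 2
g(6) = mex{0,1,2} = 3
g(7) = mex{0,1,2} = 3
g(8) = mex{1,2,3} = 0
g(9) = mex{1,2,3} = 0
The P-positions (g = 0) in 0..9 are 0, 1, 8, 9.

0, 1, 8, 9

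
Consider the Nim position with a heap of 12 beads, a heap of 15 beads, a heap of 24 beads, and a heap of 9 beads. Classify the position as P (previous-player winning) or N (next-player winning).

Bitwise XOR of the heap sizes:
  01100  (12)
  01111  (15)
  11000  (24)
  01001  (9)
  -----
  10010  (18)
The nim-sum is 18 ≠ 0, so this is an N-position: the player to move can win.

N-position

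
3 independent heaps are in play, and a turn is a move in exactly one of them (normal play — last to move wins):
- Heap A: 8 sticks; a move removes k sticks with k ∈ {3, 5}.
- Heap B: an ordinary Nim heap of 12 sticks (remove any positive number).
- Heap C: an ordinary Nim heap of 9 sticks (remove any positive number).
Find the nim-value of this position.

5

Build the Grundy sequence for heap A with g(k) = mex{g(k−s) : s ∈ {3, 5}, s ≤ k}:
k:     0  1  2  3  4  5  6  7  8
g(k):  0  0  0  1  1  1  2  2  0
So g(8) = 0.
Heap B is a plain Nim heap of size 12, so its Grundy value is 12.
Heap C is a plain Nim heap of size 9, so its Grundy value is 9.
The value of a disjunctive sum is the nim-sum of the parts.
Combined value = 0 XOR 12 XOR 9 = 5.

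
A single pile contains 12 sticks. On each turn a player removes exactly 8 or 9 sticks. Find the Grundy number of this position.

1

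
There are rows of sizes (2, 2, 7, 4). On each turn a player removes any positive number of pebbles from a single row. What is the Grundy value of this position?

3

Nim-sum: 2 ⊕ 2 ⊕ 7 ⊕ 4 = 3.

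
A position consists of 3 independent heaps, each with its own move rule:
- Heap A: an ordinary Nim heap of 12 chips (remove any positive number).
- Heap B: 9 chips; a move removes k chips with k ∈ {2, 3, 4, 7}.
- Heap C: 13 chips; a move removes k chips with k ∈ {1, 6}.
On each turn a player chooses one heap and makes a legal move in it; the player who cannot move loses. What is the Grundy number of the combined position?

10

Heap A is a plain Nim heap of size 12, so its Grundy value is 12.
Build the Grundy sequence for heap B with g(k) = mex{g(k−s) : s ∈ {2, 3, 4, 7}, s ≤ k}:
k:     0  1  2  3  4  5  6  7  8  9
g(k):  0  0  1  1  2  2  0  3  1  4
So g(9) = 4.
For heap C, compute g(0), g(1), … with moves {1, 6}:
k:     0  1  2  3  4  5  6  7  8  9 10 11 12 13
g(k):  0  1  0  1  0  1  2  0  1  0  1  0  1  2
So g(13) = 2.
By the Sprague-Grundy theorem, the Grundy value of a sum of independent games is the XOR of the component values.
Combined value = 12 XOR 4 XOR 2 = 10.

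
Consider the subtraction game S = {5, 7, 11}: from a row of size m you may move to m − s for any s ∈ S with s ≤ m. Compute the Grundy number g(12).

2

Compute g(0), g(1), … for moves {5, 7, 11}:
k:     0  1  2  3  4  5  6  7  8  9 10 11 12
g(k):  0  0  0  0  0  1  1  1  1  1  2  2  2
So g(12) = 2.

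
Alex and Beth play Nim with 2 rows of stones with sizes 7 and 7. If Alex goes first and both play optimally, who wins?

Bitwise XOR of the heap sizes:
  111  (7)
  111  (7)
  ---
  000  (0)
The nim-sum is 0, so this is a P-position: the player to move is in a losing position under optimal play; Alex is about to move from it and so loses — Beth wins.

Beth wins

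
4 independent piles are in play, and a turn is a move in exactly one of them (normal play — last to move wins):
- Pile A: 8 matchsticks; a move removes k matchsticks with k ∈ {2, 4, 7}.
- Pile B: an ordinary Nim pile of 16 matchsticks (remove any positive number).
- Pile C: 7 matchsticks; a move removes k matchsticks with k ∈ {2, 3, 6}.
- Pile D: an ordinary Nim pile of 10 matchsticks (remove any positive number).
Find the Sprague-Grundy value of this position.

Build the Grundy sequence for pile A with g(k) = mex{g(k−s) : s ∈ {2, 4, 7}, s ≤ k}:
g(0) = mex{} = 0
g(1) = mex{} = 0
g(2) = mex{0} = 1
g(3) = mex{0} = 1
g(4) = mex{0,1} = 2
g(5) = mex{0,1} = 2
g(6) = mex{1,2} = 0
g(7) = mex{0,1,2} = 3
g(8) = mex{0,2} = 1
So g(8) = 1.
Pile B is a plain Nim pile of size 16, so its Grundy value is 16.
Grundy values for pile C (subtraction set {2, 3, 6}):
g(0) = mex{} = 0
g(1) = mex{} = 0
g(2) = mex{0} = 1
g(3) = mex{0} = 1
g(4) = mex{0,1} = 2
g(5) = mex{1} = 0
g(6) = mex{0,1,2} = 3
g(7) = mex{0,2} = 1
So g(7) = 1.
Pile D is a plain Nim pile of size 10, so its Grundy value is 10.
By the Sprague-Grundy theorem, the Grundy value of a sum of independent games is the XOR of the component values.
Combined value = 1 XOR 16 XOR 1 XOR 10 = 26.

26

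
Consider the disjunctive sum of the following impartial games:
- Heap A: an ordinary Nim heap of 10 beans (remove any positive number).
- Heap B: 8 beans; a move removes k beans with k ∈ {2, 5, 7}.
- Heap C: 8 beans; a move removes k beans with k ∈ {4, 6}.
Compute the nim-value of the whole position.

10

Heap A is a plain Nim heap of size 10, so its Grundy value is 10.
Grundy values for heap B (subtraction set {2, 5, 7}):
g(0) = mex{} = 0
g(1) = mex{} = 0
g(2) = mex{0} = 1
g(3) = mex{0} = 1
g(4) = mex{1} = 0
g(5) = mex{0,1} = 2
g(6) = mex{0} = 1
g(7) = mex{0,1,2} = 3
g(8) = mex{0,1} = 2
So g(8) = 2.
Build the Grundy sequence for heap C with g(k) = mex{g(k−s) : s ∈ {4, 6}, s ≤ k}:
g(0) = mex{} = 0
g(1) = mex{} = 0
g(2) = mex{} = 0
g(3) = mex{} = 0
g(4) = mex{0} = 1
g(5) = mex{0} = 1
g(6) = mex{0} = 1
g(7) = mex{0} = 1
g(8) = mex{0,1} = 2
So g(8) = 2.
The value of a disjunctive sum is the nim-sum of the parts.
Combined value = 10 XOR 2 XOR 2 = 10.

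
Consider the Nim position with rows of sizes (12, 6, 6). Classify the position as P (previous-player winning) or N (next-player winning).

Nim-sum: 12 ^ 6 ^ 6 = 12.
The nim-sum is 12 ≠ 0, so this is an N-position: the player to move can win.

N-position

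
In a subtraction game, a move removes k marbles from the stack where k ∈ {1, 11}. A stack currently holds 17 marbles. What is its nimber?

Grundy values for subtraction set {1, 11}:
k:     0  1  2  3  4  5  6  7  8  9 10 11 12 13 14 15 16 17
g(k):  0  1  0  1  0  1  0  1  0  1  0  1  0  1  0  1  0  1
So g(17) = 1.

1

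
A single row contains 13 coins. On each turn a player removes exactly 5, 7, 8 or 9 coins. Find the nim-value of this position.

2

Grundy values for subtraction set {5, 7, 8, 9}:
k:     0  1  2  3  4  5  6  7  8  9 10 11 12 13
g(k):  0  0  0  0  0  1  1  1  1  1  2  2  2  2
So g(13) = 2.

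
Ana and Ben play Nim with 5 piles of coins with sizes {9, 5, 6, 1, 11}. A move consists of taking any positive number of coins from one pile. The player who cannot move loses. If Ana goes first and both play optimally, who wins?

Ben wins

In binary:
  1001  (9)
  0101  (5)
  0110  (6)
  0001  (1)
  1011  (11)
  ----
  0000  (0)
The nim-sum is 0, so this is a P-position: the player to move is in a losing position under optimal play; Ana is about to move from it and so loses — Ben wins.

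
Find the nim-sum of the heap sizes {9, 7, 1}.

15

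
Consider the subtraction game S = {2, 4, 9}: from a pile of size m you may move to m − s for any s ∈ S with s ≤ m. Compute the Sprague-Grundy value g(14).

1

Compute g(0), g(1), … for moves {2, 4, 9}:
k:     0  1  2  3  4  5  6  7  8  9 10 11 12 13 14
g(k):  0  0  1  1  2  2  0  0  1  1  2  2  0  0  1
So g(14) = 1.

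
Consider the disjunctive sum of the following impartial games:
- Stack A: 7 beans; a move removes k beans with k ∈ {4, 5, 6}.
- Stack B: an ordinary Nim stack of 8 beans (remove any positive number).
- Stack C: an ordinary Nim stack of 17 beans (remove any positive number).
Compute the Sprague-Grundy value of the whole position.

For stack A, compute g(0), g(1), … with moves {4, 5, 6}:
g(0) = mex{} = 0
g(1) = mex{} = 0
g(2) = mex{} = 0
g(3) = mex{} = 0
g(4) = mex{0} = 1
g(5) = mex{0} = 1
g(6) = mex{0} = 1
g(7) = mex{0} = 1
So g(7) = 1.
Stack B is a plain Nim stack of size 8, so its Grundy value is 8.
Stack C is a plain Nim stack of size 17, so its Grundy value is 17.
By the Sprague-Grundy theorem, the Grundy value of a sum of independent games is the XOR of the component values.
Combined value = 1 ⊕ 8 ⊕ 17 = 24.

24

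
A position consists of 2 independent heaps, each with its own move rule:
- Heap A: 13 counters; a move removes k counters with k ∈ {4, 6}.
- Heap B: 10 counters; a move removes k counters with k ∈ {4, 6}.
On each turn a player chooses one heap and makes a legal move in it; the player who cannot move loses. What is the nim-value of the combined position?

Build the Grundy sequence for heap A with g(k) = mex{g(k−s) : s ∈ {4, 6}, s ≤ k}:
g(0) = mex{} = 0
g(1) = mex{} = 0
g(2) = mex{} = 0
g(3) = mex{} = 0
g(4) = mex{0} = 1
g(5) = mex{0} = 1
g(6) = mex{0} = 1
g(7) = mex{0} = 1
g(8) = mex{0,1} = 2
g(9) = mex{0,1} = 2
g(10) = mex{1} = 0
g(11) = mex{1} = 0
g(12) = mex{1,2} = 0
g(13) = mex{1,2} = 0
So g(13) = 0.
Build the Grundy sequence for heap B with g(k) = mex{g(k−s) : s ∈ {4, 6}, s ≤ k}:
g(0) = mex{} = 0
g(1) = mex{} = 0
g(2) = mex{} = 0
g(3) = mex{} = 0
g(4) = mex{0} = 1
g(5) = mex{0} = 1
g(6) = mex{0} = 1
g(7) = mex{0} = 1
g(8) = mex{0,1} = 2
g(9) = mex{0,1} = 2
g(10) = mex{1} = 0
So g(10) = 0.
By the Sprague-Grundy theorem, the Grundy value of a sum of independent games is the XOR of the component values.
Combined value = 0 ⊕ 0 = 0.

0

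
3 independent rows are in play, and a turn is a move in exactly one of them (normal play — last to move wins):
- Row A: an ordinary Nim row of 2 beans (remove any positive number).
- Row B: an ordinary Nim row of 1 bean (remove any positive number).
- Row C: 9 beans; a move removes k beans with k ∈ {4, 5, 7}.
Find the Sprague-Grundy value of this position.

1

Row A is a plain Nim row of size 2, so its Grundy value is 2.
Row B is a plain Nim row of size 1, so its Grundy value is 1.
For row C, compute g(0), g(1), … with moves {4, 5, 7}:
k:     0  1  2  3  4  5  6  7  8  9
g(k):  0  0  0  0  1  1  1  1  2  2
So g(9) = 2.
The value of a disjunctive sum is the nim-sum of the parts.
Combined value = 2 XOR 1 XOR 2 = 1.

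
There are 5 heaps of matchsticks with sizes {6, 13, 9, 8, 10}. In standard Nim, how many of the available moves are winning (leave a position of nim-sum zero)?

0

Bitwise XOR of the heap sizes:
  0110  (6)
  1101  (13)
  1001  (9)
  1000  (8)
  1010  (10)
  ----
  0000  (0)
The nim-sum is already 0, so every move leaves a nonzero nim-sum — there are no winning moves.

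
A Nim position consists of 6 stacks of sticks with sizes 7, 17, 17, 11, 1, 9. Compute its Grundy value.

Compute the nim-sum pairwise:
7 ^ 17 = 22
22 ^ 17 = 7
7 ^ 11 = 12
12 ^ 1 = 13
13 ^ 9 = 4

4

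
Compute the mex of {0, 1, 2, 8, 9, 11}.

The values 0, 1, 2 are all present; 3 is the first non-negative integer missing from the set.

3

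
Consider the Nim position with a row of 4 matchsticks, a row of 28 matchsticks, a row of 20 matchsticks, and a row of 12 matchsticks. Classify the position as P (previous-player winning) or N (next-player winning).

P-position

In binary:
  00100  (4)
  11100  (28)
  10100  (20)
  01100  (12)
  -----
  00000  (0)
The nim-sum is 0, so this is a P-position: the player to move is in a losing position under optimal play.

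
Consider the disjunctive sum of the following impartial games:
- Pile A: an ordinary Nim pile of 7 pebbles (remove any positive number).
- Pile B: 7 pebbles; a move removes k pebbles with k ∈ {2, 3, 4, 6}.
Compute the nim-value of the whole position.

4

Pile A is a plain Nim pile of size 7, so its Grundy value is 7.
Build the Grundy sequence for pile B with g(k) = mex{g(k−s) : s ∈ {2, 3, 4, 6}, s ≤ k}:
g(0) = mex{} = 0
g(1) = mex{} = 0
g(2) = mex{0} = 1
g(3) = mex{0} = 1
g(4) = mex{0,1} = 2
g(5) = mex{0,1} = 2
g(6) = mex{0,1,2} = 3
g(7) = mex{0,1,2} = 3
So g(7) = 3.
The value of a disjunctive sum is the nim-sum of the parts.
Combined value = 7 ⊕ 3 = 4.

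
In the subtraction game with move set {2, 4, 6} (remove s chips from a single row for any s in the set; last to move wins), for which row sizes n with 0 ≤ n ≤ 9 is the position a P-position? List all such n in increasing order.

0, 1, 8, 9

Build the Grundy sequence with g(k) = mex{g(k−s) : s ∈ {2, 4, 6}, s ≤ k}:
g(0) = mex{} = 0
g(1) = mex{} = 0
g(2) = mex{0} = 1
g(3) = mex{0} = 1
g(4) = mex{0,1} = 2
g(5) = mex{0,1} = 2
g(6) = mex{0,1,2} = 3
g(7) = mex{0,1,2} = 3
g(8) = mex{1,2,3} = 0
g(9) = mex{1,2,3} = 0
The P-positions (g = 0) in 0..9 are 0, 1, 8, 9.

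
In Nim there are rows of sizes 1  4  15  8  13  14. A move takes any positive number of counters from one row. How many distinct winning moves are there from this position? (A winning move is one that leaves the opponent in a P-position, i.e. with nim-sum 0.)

3

In binary:
  0001  (1)
  0100  (4)
  1111  (15)
  1000  (8)
  1101  (13)
  1110  (14)
  ----
  0001  (1)
The overall nim-sum is X = 1. A row of size p has a winning move iff p XOR X < p (reduce it to p XOR X).
  1: 1 XOR 1 = 0 < 1 — winning move (to 0).
  4: 4 XOR 1 = 5 ≥ 4 — no move.
  15: 15 XOR 1 = 14 < 15 — winning move (to 14).
  8: 8 XOR 1 = 9 ≥ 8 — no move.
  13: 13 XOR 1 = 12 < 13 — winning move (to 12).
  14: 14 XOR 1 = 15 ≥ 14 — no move.
That gives 3 winning moves.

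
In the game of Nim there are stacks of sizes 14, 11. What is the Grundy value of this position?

5

In binary:
  1110  (14)
  1011  (11)
  ----
  0101  (5)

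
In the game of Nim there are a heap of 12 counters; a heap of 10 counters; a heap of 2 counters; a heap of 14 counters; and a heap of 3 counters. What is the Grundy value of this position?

9

Compute the nim-sum pairwise:
12 XOR 10 = 6
6 XOR 2 = 4
4 XOR 14 = 10
10 XOR 3 = 9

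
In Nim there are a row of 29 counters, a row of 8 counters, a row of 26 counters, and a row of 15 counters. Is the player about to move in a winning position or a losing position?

Losing position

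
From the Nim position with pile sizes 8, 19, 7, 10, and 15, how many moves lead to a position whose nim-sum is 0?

1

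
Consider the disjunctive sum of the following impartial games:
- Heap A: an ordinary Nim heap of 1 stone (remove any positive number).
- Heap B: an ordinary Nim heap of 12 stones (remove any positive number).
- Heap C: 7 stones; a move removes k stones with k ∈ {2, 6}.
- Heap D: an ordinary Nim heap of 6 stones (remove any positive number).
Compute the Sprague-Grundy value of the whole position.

10

Heap A is a plain Nim heap of size 1, so its Grundy value is 1.
Heap B is a plain Nim heap of size 12, so its Grundy value is 12.
Build the Grundy sequence for heap C with g(k) = mex{g(k−s) : s ∈ {2, 6}, s ≤ k}:
g(0) = mex{} = 0
g(1) = mex{} = 0
g(2) = mex{0} = 1
g(3) = mex{0} = 1
g(4) = mex{1} = 0
g(5) = mex{1} = 0
g(6) = mex{0} = 1
g(7) = mex{0} = 1
So g(7) = 1.
Heap D is a plain Nim heap of size 6, so its Grundy value is 6.
By the Sprague-Grundy theorem, the Grundy value of a sum of independent games is the XOR of the component values.
Combined value = 1 XOR 12 XOR 1 XOR 6 = 10.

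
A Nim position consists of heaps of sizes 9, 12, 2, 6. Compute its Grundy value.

1

Compute the nim-sum pairwise:
9 XOR 12 = 5
5 XOR 2 = 7
7 XOR 6 = 1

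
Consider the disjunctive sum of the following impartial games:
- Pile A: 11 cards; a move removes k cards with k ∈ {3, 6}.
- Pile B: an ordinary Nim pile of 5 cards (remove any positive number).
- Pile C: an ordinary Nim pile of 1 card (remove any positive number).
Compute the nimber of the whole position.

4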